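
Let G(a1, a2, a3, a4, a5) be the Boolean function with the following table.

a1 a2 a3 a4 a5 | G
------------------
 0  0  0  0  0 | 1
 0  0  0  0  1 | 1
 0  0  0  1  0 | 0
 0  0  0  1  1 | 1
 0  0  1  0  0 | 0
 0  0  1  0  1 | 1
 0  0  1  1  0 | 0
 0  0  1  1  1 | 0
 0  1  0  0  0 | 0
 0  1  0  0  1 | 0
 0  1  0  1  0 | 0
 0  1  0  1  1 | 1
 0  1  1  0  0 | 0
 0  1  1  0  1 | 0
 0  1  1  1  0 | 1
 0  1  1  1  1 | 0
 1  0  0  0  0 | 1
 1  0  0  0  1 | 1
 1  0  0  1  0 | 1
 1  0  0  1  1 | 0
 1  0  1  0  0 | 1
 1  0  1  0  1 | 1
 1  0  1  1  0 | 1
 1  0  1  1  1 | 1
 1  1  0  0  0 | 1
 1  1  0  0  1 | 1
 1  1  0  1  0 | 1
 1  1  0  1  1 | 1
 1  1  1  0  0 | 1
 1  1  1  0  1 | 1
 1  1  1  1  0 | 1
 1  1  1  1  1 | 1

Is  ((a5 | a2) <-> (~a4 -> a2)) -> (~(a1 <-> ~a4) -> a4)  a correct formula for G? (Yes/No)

Evaluate ((a5 | a2) <-> (~a4 -> a2)) -> (~(a1 <-> ~a4) -> a4) on each row and compare to G:
  a1=0, a2=0, a3=0, a4=0, a5=0: formula gives 0, but G = 1 ✗
Row (0,0,0,0,0) is a counterexample, so the formula is not equivalent to G.

No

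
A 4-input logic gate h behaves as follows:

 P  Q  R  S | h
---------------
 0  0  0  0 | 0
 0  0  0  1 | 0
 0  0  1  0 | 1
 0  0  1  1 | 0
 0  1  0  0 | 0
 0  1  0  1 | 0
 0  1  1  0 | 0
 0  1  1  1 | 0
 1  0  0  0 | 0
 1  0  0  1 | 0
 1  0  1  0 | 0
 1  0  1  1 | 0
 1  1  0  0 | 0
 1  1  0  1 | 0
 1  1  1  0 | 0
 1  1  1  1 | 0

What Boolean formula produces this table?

Only row (0,0,1,0) gives 1. That row's minterm ¬P·¬Q·R·¬S is h directly.

h(P, Q, R, S) = ((P' · Q') · R) · S'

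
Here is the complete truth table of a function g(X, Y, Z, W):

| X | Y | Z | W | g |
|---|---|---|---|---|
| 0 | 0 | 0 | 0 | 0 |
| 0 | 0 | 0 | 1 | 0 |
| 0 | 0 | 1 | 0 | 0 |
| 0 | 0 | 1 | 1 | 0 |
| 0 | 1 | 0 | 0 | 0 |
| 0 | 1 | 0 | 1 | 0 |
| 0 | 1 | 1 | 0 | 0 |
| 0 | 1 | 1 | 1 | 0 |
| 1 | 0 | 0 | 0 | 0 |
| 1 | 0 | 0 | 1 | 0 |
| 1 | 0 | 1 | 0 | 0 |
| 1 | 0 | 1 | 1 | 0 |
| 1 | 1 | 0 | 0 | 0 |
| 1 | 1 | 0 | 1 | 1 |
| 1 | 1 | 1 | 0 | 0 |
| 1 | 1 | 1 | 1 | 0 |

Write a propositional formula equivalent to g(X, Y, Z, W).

Only row (1,1,0,1) gives 1. That row's minterm X·Y·¬Z·W is g directly.

g(X, Y, Z, W) = ((X AND Y) AND NOT Z) AND W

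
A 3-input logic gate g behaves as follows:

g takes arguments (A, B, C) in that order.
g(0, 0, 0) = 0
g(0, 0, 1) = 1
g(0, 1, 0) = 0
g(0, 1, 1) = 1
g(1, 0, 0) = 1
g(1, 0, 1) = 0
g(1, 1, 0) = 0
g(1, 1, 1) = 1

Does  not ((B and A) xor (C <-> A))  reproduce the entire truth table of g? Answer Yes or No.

Evaluate not ((B and A) xor (C <-> A)) on each row and compare to g:
  A=0, B=0, C=0: formula gives 0, g = 0 ✓
  A=0, B=0, C=1: formula gives 1, g = 1 ✓
  A=0, B=1, C=0: formula gives 0, g = 0 ✓
  A=0, B=1, C=1: formula gives 1, g = 1 ✓
  A=1, B=0, C=0: formula gives 1, g = 1 ✓
  … (the remaining 3 rows also agree.)
No disagreement on any input; they are logically equivalent.

Yes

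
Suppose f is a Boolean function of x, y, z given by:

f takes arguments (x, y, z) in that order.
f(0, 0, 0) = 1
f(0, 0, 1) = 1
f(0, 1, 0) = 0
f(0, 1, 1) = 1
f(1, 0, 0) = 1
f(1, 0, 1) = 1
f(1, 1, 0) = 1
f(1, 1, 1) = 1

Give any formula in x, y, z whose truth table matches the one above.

f(x, y, z) = ((x' · y) · z')'

Only row (0,1,0) gives 0. So f is 1 everywhere except there — the complement of the minterm ¬x·y·¬z.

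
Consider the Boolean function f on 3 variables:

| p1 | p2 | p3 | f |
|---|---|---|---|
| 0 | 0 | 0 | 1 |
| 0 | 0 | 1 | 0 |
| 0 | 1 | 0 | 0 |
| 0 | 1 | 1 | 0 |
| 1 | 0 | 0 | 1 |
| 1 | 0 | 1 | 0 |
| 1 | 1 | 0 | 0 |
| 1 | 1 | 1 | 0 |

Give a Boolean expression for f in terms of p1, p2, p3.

Collect the rows where f=1 — (0,0,0), (1,0,0) — and write one minterm per row: ¬p1·¬p2·¬p3, p1·¬p2·¬p3. Their union (logical OR) reproduces the table exactly.

f(p1, p2, p3) = ((¬p1 ∧ ¬p2) ∧ ¬p3) ∨ ((p1 ∧ ¬p2) ∧ ¬p3)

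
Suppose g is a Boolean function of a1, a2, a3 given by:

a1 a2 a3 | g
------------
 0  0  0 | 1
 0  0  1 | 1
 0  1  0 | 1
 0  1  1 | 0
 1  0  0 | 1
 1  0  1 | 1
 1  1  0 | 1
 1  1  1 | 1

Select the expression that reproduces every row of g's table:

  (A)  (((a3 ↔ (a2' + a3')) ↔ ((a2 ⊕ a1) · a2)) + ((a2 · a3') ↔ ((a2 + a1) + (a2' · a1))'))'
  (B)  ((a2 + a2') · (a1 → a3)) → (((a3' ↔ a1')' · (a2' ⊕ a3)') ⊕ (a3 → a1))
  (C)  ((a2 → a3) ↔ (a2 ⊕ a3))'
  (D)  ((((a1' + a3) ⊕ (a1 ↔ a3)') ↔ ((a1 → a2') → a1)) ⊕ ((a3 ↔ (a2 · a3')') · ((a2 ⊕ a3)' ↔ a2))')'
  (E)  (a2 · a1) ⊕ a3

(A): at (0,0,0) it gives 0, but g = 1 — eliminated.
(C): at (0,0,1) it gives 0, but g = 1 — eliminated.
(D): at (0,0,0) it gives 0, but g = 1 — eliminated.
(E): at (0,0,0) it gives 0, but g = 1 — eliminated.
(B) is the remaining candidate, and it agrees with g on all 8 inputs.

B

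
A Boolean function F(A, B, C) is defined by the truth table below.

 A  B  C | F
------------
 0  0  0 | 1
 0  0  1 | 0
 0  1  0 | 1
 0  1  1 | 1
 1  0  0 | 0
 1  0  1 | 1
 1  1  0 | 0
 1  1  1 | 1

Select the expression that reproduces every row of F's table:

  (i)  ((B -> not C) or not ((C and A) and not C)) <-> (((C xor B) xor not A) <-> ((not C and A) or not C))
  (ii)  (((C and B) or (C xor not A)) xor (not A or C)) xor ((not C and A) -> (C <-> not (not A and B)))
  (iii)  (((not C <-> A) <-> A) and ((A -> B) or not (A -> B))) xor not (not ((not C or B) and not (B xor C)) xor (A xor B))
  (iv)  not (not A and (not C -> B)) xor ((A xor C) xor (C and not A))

ii

(i): at (0,0,1) it gives 1, but F = 0 — eliminated.
(iii): at (0,0,0) it gives 0, but F = 1 — eliminated.
(iv): at (0,1,0) it gives 0, but F = 1 — eliminated.
Only (ii) survives; checking it on all 8 rows confirms it matches F.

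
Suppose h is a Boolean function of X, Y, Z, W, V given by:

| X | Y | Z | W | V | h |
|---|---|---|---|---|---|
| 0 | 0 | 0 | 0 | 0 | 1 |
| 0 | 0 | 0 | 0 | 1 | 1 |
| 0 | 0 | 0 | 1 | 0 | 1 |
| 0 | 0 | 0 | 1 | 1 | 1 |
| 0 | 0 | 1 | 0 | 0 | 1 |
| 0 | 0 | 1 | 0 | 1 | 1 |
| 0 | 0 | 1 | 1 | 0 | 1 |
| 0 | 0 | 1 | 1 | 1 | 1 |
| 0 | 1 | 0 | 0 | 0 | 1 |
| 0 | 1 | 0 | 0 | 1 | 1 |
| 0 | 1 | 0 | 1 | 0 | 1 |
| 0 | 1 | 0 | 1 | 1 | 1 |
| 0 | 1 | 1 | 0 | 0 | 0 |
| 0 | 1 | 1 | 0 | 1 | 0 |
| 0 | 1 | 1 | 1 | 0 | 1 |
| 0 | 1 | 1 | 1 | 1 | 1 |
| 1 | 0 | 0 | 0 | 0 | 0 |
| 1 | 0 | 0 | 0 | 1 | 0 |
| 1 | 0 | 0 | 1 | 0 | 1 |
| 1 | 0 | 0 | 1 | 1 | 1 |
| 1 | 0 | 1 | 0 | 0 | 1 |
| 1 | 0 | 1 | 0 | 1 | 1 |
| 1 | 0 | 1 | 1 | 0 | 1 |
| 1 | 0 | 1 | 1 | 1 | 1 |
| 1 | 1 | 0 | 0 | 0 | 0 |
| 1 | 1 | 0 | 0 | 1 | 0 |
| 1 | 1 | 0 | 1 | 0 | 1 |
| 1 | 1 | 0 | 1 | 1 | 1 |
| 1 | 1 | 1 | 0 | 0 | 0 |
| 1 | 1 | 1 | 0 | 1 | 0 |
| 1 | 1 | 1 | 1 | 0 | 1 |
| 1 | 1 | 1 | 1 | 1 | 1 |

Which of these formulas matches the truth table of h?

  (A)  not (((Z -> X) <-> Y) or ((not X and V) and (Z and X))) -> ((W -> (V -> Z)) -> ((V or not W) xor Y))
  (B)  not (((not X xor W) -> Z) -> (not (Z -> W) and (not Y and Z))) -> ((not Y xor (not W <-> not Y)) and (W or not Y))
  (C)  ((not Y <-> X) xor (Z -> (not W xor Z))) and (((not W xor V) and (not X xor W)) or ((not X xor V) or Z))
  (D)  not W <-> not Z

B

(A) fails at (0,0,0,1,0): the formula yields 0, h is 1.
(C) fails at (0,0,0,0,1): the formula yields 0, h is 1.
(D) fails at (0,0,0,1,0): the formula yields 0, h is 1.
(B) is the remaining candidate, and it agrees with h on all 32 inputs.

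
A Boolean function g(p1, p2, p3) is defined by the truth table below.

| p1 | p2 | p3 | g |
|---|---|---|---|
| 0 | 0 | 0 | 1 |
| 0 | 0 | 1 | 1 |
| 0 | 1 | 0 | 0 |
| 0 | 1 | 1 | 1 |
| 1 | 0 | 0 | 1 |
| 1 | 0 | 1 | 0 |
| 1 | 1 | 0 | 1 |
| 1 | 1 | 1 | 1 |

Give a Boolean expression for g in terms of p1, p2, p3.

g(p1, p2, p3) = (((p1' · p2) · p3') + ((p1 · p2') · p3))'

The 0-rows are (0,1,0), (1,0,1). Take each as a conjunction (¬p1·p2·¬p3, p1·¬p2·p3), form their disjunction, and complement — that gives a formula that is 1 everywhere g is.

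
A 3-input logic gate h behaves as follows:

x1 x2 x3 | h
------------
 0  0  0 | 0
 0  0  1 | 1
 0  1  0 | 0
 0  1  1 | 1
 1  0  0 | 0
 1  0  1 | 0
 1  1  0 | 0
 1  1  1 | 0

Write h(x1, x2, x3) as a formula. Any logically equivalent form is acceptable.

h(x1, x2, x3) = ((NOT x1 AND NOT x2) AND x3) OR ((NOT x1 AND x2) AND x3)

h=1 on 2 inputs: (0,0,1), (0,1,1). Reading each as a conjunction of literals (¬x1·¬x2·x3, ¬x1·x2·x3) and taking the OR gives the canonical DNF.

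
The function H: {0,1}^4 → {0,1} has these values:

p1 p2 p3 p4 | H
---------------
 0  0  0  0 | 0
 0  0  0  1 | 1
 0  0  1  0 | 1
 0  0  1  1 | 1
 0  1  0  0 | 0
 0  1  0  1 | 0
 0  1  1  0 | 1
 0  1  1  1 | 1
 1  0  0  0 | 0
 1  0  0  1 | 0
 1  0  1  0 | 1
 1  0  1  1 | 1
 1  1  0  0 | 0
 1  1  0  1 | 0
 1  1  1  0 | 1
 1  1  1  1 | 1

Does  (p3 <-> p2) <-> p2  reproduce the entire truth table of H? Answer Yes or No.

Test each input against both H and the formula:
  p1=0, p2=0, p3=0, p4=0: formula gives 0, H = 0 ✓
  p1=0, p2=0, p3=0, p4=1: formula gives 0, but H = 1 ✗
A single disagreement suffices: at (0,0,0,1) they differ, so the formula does not compute H.

No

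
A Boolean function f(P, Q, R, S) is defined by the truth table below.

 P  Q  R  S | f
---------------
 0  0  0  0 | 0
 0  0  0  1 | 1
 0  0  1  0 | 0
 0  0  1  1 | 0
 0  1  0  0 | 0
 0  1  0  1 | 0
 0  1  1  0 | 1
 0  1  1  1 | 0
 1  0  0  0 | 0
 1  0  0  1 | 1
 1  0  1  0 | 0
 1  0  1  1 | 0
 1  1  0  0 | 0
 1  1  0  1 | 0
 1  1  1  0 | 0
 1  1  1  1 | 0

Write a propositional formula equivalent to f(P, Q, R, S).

f(P, Q, R, S) = ((((P' · Q') · R') · S) + (((P' · Q) · R) · S')) + (((P · Q') · R') · S)

The 1-rows are (0,0,0,1), (0,1,1,0), (1,0,0,1). Each contributes one minterm — ¬P·¬Q·¬R·S; ¬P·Q·R·¬S; P·¬Q·¬R·S — and their disjunction is a sum-of-products form of f.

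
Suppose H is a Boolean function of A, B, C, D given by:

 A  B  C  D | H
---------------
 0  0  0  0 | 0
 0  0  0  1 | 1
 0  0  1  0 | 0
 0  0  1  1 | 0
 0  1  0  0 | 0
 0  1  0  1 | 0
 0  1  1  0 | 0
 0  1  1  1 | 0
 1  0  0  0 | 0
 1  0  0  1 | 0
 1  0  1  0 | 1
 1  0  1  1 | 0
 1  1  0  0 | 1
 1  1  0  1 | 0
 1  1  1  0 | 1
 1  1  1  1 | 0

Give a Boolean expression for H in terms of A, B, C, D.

H=1 on 4 inputs: (0,0,0,1), (1,0,1,0), (1,1,0,0), (1,1,1,0). Reading each as a conjunction of literals (¬A·¬B·¬C·D, A·¬B·C·¬D, A·B·¬C·¬D, A·B·C·¬D) and taking the OR gives the canonical DNF.

H(A, B, C, D) = (((((~A & ~B) & ~C) & D) | (((A & ~B) & C) & ~D)) | (((A & B) & ~C) & ~D)) | (((A & B) & C) & ~D)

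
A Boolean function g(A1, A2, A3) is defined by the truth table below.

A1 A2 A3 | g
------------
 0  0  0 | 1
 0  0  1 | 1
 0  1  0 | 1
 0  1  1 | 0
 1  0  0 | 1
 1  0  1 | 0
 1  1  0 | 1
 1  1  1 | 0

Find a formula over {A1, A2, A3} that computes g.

g(A1, A2, A3) = NOT ((((NOT A1 AND A2) AND A3) OR ((A1 AND NOT A2) AND A3)) OR ((A1 AND A2) AND A3))

The 0-rows are (0,1,1), (1,0,1), (1,1,1). Take each as a conjunction (¬A1·A2·A3, A1·¬A2·A3, A1·A2·A3), form their disjunction, and complement — that gives a formula that is 1 everywhere g is.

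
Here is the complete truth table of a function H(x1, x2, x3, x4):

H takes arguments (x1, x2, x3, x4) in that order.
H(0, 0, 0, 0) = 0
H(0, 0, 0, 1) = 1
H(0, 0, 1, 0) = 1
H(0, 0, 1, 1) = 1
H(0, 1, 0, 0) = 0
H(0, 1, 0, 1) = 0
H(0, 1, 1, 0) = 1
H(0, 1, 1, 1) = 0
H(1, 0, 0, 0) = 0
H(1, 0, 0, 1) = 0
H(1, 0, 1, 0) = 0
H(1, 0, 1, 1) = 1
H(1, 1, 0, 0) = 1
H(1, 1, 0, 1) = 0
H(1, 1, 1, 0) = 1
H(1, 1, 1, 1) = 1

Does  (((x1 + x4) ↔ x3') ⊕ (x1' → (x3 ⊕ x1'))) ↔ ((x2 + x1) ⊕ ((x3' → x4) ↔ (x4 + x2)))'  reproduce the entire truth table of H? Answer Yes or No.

Yes

Test each input against both H and the formula:
  x1=0, x2=0, x3=0, x4=0: formula gives 0, H = 0 ✓
  x1=0, x2=0, x3=0, x4=1: formula gives 1, H = 1 ✓
  x1=0, x2=0, x3=1, x4=0: formula gives 1, H = 1 ✓
  x1=0, x2=0, x3=1, x4=1: formula gives 1, H = 1 ✓
  …and likewise for the remaining 12 rows.
No disagreement on any input; they are logically equivalent.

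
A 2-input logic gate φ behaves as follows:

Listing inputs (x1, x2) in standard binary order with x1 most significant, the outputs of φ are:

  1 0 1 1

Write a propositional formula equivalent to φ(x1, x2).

This is x2 → x1 (false only at 0,1).

φ(x1, x2) = x2 -> x1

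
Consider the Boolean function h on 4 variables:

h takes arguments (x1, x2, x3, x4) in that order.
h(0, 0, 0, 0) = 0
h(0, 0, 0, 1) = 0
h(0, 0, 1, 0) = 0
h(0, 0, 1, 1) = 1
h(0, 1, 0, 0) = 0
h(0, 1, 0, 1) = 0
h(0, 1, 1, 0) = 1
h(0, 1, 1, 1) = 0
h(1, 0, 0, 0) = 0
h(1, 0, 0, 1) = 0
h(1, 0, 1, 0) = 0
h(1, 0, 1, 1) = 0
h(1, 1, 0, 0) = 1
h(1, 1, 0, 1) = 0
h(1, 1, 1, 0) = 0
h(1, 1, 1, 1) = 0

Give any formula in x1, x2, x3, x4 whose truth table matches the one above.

h=1 on 3 inputs: (0,0,1,1), (0,1,1,0), (1,1,0,0). Reading each as a conjunction of literals (¬x1·¬x2·x3·x4, ¬x1·x2·x3·¬x4, x1·x2·¬x3·¬x4) and taking the OR gives the canonical DNF.

h(x1, x2, x3, x4) = ((((NOT x1 AND NOT x2) AND x3) AND x4) OR (((NOT x1 AND x2) AND x3) AND NOT x4)) OR (((x1 AND x2) AND NOT x3) AND NOT x4)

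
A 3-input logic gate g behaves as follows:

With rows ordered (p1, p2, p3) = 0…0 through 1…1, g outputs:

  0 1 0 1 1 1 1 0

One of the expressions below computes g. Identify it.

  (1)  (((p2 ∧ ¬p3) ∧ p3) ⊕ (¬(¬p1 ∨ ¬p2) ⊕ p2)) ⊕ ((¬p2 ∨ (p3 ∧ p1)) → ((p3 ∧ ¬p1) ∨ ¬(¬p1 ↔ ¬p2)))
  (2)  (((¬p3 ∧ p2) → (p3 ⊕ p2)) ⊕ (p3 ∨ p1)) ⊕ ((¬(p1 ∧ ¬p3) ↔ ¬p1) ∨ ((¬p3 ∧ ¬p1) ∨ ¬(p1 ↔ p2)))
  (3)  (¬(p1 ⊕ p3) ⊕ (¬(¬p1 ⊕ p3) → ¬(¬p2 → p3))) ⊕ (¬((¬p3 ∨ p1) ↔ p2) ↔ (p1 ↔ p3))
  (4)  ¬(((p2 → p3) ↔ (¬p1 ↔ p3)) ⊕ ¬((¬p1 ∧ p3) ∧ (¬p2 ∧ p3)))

(1) fails at (0,1,1): the formula yields 0, g is 1.
(3) fails at (0,0,0): the formula yields 1, g is 0.
(4) fails at (0,0,1): the formula yields 0, g is 1.
That leaves (2). Evaluating it on every row reproduces the table of g exactly.

2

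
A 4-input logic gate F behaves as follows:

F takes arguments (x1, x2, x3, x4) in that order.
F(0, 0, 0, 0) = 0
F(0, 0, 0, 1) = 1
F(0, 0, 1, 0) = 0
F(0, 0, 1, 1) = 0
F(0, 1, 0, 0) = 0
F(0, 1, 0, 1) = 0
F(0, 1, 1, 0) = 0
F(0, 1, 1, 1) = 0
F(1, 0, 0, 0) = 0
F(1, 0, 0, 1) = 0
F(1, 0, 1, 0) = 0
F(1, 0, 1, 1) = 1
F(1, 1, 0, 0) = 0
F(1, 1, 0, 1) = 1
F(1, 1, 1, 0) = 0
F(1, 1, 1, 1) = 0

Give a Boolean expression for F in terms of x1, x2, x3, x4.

F=1 on 3 inputs: (0,0,0,1), (1,0,1,1), (1,1,0,1). Reading each as a conjunction of literals (¬x1·¬x2·¬x3·x4, x1·¬x2·x3·x4, x1·x2·¬x3·x4) and taking the OR gives the canonical DNF.

F(x1, x2, x3, x4) = ((((~x1 & ~x2) & ~x3) & x4) | (((x1 & ~x2) & x3) & x4)) | (((x1 & x2) & ~x3) & x4)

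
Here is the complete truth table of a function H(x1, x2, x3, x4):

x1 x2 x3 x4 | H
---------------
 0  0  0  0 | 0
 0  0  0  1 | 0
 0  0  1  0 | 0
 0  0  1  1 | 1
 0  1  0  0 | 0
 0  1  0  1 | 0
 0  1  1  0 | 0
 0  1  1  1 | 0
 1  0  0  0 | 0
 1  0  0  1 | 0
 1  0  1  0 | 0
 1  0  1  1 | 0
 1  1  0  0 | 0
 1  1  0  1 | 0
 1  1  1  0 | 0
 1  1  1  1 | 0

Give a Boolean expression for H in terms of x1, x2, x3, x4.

H(x1, x2, x3, x4) = ((~x1 & ~x2) & x3) & x4

H is 1 on exactly one input, (0,0,1,1), whose minterm is ¬x1·¬x2·x3·x4. So H is just that conjunction.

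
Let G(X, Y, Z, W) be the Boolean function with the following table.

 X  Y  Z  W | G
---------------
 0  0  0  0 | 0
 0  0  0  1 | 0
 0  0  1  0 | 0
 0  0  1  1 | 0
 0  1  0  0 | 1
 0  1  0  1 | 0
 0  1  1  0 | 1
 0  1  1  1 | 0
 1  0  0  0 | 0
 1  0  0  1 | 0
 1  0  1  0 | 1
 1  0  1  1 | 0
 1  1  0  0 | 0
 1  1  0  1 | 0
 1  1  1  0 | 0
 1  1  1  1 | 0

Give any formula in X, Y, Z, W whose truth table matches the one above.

G(X, Y, Z, W) = ((((~X & Y) & ~Z) & ~W) | (((~X & Y) & Z) & ~W)) | (((X & ~Y) & Z) & ~W)

The 1-rows are (0,1,0,0), (0,1,1,0), (1,0,1,0). Each contributes one minterm — ¬X·Y·¬Z·¬W; ¬X·Y·Z·¬W; X·¬Y·Z·¬W — and their disjunction is a sum-of-products form of G.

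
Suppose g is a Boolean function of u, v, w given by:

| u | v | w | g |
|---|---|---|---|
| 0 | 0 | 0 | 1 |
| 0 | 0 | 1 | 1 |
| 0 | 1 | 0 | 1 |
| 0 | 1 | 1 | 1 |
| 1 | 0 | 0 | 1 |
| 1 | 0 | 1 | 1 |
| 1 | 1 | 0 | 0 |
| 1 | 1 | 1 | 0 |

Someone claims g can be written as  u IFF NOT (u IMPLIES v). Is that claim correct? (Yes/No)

Check the formula against g row by row:
  u=0, v=0, w=0: formula gives 1, g = 1 ✓
  u=0, v=0, w=1: formula gives 1, g = 1 ✓
  u=0, v=1, w=0: formula gives 1, g = 1 ✓
  u=0, v=1, w=1: formula gives 1, g = 1 ✓
  u=1, v=0, w=0: formula gives 1, g = 1 ✓
  … (the remaining 3 rows also agree.)
No disagreement on any input; they are logically equivalent.

Yes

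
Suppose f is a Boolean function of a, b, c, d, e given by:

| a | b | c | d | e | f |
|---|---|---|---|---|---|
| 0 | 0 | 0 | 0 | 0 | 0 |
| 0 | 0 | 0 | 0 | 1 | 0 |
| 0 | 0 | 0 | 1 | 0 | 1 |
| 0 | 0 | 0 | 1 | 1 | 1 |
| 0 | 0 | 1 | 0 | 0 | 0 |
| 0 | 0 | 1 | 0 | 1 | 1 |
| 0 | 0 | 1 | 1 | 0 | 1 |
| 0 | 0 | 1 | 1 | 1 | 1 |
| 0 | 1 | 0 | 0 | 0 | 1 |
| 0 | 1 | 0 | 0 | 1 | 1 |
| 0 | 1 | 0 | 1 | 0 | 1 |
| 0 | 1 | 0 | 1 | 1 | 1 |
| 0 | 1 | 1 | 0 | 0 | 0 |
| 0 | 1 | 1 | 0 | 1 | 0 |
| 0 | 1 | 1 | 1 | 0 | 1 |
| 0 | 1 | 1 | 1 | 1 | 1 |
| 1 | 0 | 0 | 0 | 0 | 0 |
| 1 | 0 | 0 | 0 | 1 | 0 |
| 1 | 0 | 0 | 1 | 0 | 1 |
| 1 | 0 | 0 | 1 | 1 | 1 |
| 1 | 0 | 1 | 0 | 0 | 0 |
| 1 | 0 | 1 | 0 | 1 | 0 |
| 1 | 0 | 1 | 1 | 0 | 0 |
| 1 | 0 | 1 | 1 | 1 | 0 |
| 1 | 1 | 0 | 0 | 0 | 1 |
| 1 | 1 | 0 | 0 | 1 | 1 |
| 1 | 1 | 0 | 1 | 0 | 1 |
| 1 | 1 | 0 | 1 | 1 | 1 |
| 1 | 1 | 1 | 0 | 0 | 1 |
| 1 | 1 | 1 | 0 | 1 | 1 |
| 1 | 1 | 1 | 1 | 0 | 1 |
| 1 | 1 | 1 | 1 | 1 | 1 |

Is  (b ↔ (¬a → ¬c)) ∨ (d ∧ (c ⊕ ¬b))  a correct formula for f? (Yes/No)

Check the formula against f row by row:
  a=0, b=0, c=0, d=0, e=0: formula gives 0, f = 0 ✓
  a=0, b=0, c=0, d=0, e=1: formula gives 0, f = 0 ✓
  a=0, b=0, c=0, d=1, e=0: formula gives 1, f = 1 ✓
  a=0, b=0, c=0, d=1, e=1: formula gives 1, f = 1 ✓
  a=0, b=0, c=1, d=0, e=0: formula gives 1, but f = 0 ✗
Row (0,0,1,0,0) is a counterexample, so the formula is not equivalent to f.

No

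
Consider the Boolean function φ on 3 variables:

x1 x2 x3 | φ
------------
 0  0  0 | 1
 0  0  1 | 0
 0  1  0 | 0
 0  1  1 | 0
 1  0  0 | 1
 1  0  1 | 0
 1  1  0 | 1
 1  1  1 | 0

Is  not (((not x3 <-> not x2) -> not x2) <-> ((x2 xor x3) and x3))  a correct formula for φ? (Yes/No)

No

Test each input against both φ and the formula:
  x1=0, x2=0, x3=0: formula gives 1, φ = 1 ✓
  x1=0, x2=0, x3=1: formula gives 0, φ = 0 ✓
  x1=0, x2=1, x3=0: formula gives 1, but φ = 0 ✗
Row (0,1,0) is a counterexample, so the formula is not equivalent to φ.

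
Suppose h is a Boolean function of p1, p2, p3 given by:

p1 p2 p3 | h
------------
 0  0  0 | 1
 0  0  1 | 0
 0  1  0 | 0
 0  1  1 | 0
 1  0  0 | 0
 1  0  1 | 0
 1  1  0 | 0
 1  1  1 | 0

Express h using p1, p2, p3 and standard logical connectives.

The output is 1 only when every input is 0 — NOR of all inputs.

h(p1, p2, p3) = NOT ((p1 OR p2) OR p3)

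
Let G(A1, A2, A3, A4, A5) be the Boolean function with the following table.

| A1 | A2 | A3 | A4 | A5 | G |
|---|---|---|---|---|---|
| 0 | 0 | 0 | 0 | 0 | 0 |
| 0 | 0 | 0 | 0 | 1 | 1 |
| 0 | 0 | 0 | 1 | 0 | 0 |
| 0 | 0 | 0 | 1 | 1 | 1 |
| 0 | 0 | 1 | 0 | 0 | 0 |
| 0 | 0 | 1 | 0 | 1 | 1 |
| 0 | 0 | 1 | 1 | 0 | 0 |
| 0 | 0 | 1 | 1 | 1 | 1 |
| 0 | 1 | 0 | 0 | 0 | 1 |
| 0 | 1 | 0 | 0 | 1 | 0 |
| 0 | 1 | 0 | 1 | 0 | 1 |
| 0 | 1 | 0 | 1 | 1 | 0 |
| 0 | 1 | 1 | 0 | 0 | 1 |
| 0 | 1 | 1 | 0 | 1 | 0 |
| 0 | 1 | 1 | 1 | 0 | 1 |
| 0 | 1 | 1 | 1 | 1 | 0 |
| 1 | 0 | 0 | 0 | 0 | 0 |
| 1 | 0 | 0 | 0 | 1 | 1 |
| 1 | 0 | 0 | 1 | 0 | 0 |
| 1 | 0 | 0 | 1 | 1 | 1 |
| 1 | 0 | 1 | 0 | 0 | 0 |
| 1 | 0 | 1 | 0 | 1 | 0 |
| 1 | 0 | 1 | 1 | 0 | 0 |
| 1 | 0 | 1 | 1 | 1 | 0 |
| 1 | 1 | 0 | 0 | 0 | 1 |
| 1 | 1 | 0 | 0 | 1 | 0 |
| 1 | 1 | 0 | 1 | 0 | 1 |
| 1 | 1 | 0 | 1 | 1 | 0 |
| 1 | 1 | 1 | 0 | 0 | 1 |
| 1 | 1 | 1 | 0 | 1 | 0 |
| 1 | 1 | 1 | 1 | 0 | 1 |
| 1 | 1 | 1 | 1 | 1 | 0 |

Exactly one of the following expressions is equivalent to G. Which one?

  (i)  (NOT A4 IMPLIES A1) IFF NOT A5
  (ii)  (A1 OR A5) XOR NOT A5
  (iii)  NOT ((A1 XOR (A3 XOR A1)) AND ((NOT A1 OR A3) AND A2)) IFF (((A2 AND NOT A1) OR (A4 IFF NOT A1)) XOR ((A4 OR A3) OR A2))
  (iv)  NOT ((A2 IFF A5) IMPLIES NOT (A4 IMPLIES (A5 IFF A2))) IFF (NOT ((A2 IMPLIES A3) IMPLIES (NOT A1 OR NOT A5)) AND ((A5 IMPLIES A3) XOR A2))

iv

(i) fails at (0,0,0,1,0): the formula yields 1, G is 0.
(ii) fails at (0,0,0,0,0): the formula yields 1, G is 0.
(iii) fails at (0,0,0,0,1): the formula yields 0, G is 1.
That leaves (iv). Evaluating it on every row reproduces the table of G exactly.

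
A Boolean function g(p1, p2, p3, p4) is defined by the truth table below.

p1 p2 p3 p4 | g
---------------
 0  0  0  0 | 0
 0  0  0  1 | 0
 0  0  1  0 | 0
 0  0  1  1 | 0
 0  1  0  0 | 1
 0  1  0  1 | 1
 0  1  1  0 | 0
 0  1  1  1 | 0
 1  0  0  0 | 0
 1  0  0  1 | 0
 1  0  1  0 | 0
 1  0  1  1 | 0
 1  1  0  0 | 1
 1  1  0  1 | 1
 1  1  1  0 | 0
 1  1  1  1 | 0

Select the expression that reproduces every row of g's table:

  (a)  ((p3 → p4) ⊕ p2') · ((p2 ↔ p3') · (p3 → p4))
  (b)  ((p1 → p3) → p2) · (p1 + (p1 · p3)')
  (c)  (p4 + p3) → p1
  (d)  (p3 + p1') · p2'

a

(b) fails at (0,1,1,0): the formula yields 1, g is 0.
(c) fails at (0,0,0,0): the formula yields 1, g is 0.
(d) fails at (0,0,0,0): the formula yields 1, g is 0.
(a) is the remaining candidate, and it agrees with g on all 16 inputs.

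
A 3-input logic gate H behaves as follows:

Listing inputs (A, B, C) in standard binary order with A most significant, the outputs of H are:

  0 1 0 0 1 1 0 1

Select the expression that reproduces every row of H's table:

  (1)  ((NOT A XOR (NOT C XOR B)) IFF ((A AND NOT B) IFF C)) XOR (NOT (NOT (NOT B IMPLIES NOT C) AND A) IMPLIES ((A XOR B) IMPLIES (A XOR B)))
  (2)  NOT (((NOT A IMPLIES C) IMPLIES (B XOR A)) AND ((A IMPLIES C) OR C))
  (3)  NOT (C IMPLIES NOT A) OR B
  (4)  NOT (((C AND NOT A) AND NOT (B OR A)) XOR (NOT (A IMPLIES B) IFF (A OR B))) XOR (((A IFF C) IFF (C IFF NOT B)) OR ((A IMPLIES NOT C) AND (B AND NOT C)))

4

(1) fails at (0,0,0): the formula yields 1, H is 0.
(2) fails at (1,0,1): the formula yields 0, H is 1.
(3) fails at (0,0,1): the formula yields 0, H is 1.
(4) is the remaining candidate, and it agrees with H on all 8 inputs.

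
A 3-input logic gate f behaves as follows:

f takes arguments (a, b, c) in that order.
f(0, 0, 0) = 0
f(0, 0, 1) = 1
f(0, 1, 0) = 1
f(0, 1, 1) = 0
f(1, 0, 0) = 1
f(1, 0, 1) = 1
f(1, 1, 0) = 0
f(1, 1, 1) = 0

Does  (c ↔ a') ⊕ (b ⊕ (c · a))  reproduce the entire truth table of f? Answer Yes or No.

Evaluate (c ↔ a') ⊕ (b ⊕ (c · a)) on each row and compare to f:
  a=0, b=0, c=0: formula gives 0, f = 0 ✓
  a=0, b=0, c=1: formula gives 1, f = 1 ✓
  a=0, b=1, c=0: formula gives 1, f = 1 ✓
  a=0, b=1, c=1: formula gives 0, f = 0 ✓
  a=1, b=0, c=0: formula gives 1, f = 1 ✓
  … (the remaining 3 rows also agree.)
All 8 rows match — the expression computes f exactly.

Yes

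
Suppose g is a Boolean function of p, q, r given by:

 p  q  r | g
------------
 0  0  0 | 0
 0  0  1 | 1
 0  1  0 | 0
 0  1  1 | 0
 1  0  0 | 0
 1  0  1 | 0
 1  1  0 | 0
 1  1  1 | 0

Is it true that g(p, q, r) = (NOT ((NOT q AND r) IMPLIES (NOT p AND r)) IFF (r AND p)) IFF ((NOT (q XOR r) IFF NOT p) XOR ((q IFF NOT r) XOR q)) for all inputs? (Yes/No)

No

Test each input against both g and the formula:
  p=0, q=0, r=0: formula gives 1, but g = 0 ✗
Since they disagree at (0,0,0), the expression is not a correct formula for g.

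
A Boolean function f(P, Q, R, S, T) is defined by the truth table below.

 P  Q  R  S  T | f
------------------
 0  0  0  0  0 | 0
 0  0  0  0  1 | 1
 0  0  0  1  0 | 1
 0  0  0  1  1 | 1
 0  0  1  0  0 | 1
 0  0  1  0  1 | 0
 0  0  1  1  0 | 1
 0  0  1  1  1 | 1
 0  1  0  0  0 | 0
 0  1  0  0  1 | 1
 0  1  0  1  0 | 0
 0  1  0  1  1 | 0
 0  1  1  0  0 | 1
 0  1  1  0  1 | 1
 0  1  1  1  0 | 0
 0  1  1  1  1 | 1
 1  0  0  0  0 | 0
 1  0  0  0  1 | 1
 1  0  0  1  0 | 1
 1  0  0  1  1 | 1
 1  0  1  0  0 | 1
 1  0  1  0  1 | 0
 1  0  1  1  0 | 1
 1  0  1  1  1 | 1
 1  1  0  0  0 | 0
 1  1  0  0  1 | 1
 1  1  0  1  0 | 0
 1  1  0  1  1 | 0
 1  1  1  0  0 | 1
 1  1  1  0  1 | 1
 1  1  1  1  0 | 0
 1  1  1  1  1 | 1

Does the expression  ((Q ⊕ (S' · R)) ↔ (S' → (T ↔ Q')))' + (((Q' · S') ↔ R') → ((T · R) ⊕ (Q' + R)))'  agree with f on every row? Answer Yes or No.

Yes

Evaluate ((Q ⊕ (S' · R)) ↔ (S' → (T ↔ Q')))' + (((Q' · S') ↔ R') → ((T · R) ⊕ (Q' + R)))' on each row and compare to f:
  P=0, Q=0, R=0, S=0, T=0: formula gives 0, f = 0 ✓
  P=0, Q=0, R=0, S=0, T=1: formula gives 1, f = 1 ✓
  P=0, Q=0, R=0, S=1, T=0: formula gives 1, f = 1 ✓
  P=0, Q=0, R=0, S=1, T=1: formula gives 1, f = 1 ✓
  … (the remaining 28 rows also agree.)
No disagreement on any input; they are logically equivalent.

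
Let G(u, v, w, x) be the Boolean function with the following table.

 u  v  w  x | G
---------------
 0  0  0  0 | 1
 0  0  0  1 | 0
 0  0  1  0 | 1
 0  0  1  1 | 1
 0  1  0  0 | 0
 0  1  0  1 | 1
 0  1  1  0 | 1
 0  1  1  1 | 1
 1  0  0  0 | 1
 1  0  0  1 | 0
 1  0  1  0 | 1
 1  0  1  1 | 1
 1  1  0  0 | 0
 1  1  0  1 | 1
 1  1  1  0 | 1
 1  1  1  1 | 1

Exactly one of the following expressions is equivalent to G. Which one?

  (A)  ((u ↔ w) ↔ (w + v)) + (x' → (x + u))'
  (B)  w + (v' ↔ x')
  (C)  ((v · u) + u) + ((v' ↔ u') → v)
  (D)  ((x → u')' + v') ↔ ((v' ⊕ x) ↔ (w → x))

(A): at (0,0,1,1) it gives 0, but G = 1 — eliminated.
(C): at (0,0,0,0) it gives 0, but G = 1 — eliminated.
(D): at (0,0,1,0) it gives 0, but G = 1 — eliminated.
Only (B) survives; checking it on all 16 rows confirms it matches G.

B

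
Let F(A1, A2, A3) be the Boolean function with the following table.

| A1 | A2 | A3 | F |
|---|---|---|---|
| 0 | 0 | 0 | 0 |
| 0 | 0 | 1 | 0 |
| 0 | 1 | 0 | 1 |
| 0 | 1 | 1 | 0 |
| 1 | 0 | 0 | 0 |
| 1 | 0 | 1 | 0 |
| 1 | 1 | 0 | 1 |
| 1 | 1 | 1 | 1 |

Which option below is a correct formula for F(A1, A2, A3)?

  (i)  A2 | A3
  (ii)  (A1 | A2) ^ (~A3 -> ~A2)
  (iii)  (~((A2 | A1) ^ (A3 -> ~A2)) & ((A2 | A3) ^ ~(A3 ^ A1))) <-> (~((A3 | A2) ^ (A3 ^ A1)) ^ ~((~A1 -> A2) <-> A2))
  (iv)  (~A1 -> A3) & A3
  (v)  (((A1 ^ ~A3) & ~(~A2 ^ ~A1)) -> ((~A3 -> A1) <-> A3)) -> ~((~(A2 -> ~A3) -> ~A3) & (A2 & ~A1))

(i): at (0,0,1) it gives 1, but F = 0 — eliminated.
(ii): at (0,0,0) it gives 1, but F = 0 — eliminated.
(iv): at (0,0,1) it gives 1, but F = 0 — eliminated.
(v): at (0,0,0) it gives 1, but F = 0 — eliminated.
(iii) is the remaining candidate, and it agrees with F on all 8 inputs.

iii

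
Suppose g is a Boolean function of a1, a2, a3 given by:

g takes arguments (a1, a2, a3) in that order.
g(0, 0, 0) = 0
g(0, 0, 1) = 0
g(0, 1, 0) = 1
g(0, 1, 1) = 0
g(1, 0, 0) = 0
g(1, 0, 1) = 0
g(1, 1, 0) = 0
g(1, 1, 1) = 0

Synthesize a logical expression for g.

g is 1 on exactly one input, (0,1,0), whose minterm is ¬a1·a2·¬a3. So g is just that conjunction.

g(a1, a2, a3) = (~a1 & a2) & ~a3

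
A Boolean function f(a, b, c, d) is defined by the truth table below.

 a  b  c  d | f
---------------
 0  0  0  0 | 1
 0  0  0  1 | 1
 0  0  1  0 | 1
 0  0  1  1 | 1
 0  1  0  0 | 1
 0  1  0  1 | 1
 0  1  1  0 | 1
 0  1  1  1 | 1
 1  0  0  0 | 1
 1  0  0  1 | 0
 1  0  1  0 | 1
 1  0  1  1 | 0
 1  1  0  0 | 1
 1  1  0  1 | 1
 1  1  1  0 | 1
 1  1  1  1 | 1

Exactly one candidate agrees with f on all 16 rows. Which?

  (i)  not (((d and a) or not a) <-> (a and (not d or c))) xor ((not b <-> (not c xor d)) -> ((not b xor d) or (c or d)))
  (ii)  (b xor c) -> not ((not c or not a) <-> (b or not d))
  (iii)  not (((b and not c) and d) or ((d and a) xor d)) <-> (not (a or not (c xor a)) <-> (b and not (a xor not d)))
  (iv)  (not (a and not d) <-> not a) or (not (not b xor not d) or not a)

(i) fails at (0,0,0,0): the formula yields 0, f is 1.
(ii) fails at (0,0,1,0): the formula yields 0, f is 1.
(iii) fails at (0,0,0,1): the formula yields 0, f is 1.
(iv) is the remaining candidate, and it agrees with f on all 16 inputs.

iv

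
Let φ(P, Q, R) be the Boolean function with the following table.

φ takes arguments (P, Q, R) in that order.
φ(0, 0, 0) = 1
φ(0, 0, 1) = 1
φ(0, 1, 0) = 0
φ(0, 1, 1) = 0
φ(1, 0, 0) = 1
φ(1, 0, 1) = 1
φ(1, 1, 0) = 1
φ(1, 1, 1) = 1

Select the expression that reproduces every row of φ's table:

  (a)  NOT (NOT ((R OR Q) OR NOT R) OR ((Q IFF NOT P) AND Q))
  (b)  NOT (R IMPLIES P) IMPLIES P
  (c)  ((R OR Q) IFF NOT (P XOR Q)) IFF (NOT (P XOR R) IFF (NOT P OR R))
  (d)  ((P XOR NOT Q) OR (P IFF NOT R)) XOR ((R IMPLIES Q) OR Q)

(b) fails at (0,0,1): the formula yields 0, φ is 1.
(c) fails at (0,0,0): the formula yields 0, φ is 1.
(d) fails at (0,0,0): the formula yields 0, φ is 1.
Only (a) survives; checking it on all 8 rows confirms it matches φ.

a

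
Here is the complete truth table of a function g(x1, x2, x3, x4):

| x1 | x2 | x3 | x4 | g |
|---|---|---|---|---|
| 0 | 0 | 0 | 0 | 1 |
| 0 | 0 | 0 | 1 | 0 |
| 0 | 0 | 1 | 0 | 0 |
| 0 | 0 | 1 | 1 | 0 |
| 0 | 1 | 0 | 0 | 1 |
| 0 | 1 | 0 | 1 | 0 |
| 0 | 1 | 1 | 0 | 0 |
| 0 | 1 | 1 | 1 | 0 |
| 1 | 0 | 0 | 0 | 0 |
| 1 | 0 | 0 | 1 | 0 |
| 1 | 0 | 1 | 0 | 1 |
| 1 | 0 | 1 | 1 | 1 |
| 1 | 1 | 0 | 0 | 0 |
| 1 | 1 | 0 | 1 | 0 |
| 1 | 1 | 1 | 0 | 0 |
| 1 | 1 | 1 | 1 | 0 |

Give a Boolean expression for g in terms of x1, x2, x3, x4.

g=1 on 4 inputs: (0,0,0,0), (0,1,0,0), (1,0,1,0), (1,0,1,1). Reading each as a conjunction of literals (¬x1·¬x2·¬x3·¬x4, ¬x1·x2·¬x3·¬x4, x1·¬x2·x3·¬x4, x1·¬x2·x3·x4) and taking the OR gives the canonical DNF.

g(x1, x2, x3, x4) = (((((not x1 and not x2) and not x3) and not x4) or (((not x1 and x2) and not x3) and not x4)) or (((x1 and not x2) and x3) and not x4)) or (((x1 and not x2) and x3) and x4)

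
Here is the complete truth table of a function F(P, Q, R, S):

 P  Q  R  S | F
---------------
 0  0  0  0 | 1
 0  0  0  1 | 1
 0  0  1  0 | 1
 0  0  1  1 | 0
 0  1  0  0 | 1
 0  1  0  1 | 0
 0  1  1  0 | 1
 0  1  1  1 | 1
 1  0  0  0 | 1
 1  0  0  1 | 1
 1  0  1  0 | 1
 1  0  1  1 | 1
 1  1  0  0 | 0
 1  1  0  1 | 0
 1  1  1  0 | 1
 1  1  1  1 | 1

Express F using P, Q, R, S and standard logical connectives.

F(P, Q, R, S) = not ((((((not P and not Q) and R) and S) or (((not P and Q) and not R) and S)) or (((P and Q) and not R) and not S)) or (((P and Q) and not R) and S))

There are just 4 zero rows: (0,0,1,1), (0,1,0,1), (1,1,0,0), (1,1,0,1). Their minterms are ¬P·¬Q·R·S, ¬P·Q·¬R·S, P·Q·¬R·¬S, P·Q·¬R·S; the OR of those covers precisely the 0-outputs, and negating it yields F.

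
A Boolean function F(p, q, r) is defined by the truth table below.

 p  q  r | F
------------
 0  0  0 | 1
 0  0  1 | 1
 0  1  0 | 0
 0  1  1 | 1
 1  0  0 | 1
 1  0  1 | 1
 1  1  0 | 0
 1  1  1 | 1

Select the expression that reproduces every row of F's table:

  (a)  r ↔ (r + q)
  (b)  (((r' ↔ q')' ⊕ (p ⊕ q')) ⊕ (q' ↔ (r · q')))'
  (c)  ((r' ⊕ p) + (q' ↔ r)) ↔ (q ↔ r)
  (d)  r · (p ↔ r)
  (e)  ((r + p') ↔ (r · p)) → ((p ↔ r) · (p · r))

(b) fails at (0,0,0): the formula yields 0, F is 1.
(c) fails at (0,0,1): the formula yields 0, F is 1.
(d) fails at (0,0,0): the formula yields 0, F is 1.
(e) fails at (0,1,0): the formula yields 1, F is 0.
Only (a) survives; checking it on all 8 rows confirms it matches F.

a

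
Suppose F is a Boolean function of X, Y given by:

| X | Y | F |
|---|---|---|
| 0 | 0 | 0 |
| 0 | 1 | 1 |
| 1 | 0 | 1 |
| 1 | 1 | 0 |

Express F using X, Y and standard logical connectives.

The output is 1 exactly when an odd number of inputs are 1 — the 2-way XOR (parity).

F(X, Y) = X ^ Y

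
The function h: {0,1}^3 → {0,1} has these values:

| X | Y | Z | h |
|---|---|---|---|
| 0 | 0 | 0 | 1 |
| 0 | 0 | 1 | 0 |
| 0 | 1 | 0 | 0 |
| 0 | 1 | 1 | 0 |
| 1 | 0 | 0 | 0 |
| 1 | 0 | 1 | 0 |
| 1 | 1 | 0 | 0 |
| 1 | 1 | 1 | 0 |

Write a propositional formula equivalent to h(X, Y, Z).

The output is 1 only when every input is 0 — NOR of all inputs.

h(X, Y, Z) = ((X + Y) + Z)'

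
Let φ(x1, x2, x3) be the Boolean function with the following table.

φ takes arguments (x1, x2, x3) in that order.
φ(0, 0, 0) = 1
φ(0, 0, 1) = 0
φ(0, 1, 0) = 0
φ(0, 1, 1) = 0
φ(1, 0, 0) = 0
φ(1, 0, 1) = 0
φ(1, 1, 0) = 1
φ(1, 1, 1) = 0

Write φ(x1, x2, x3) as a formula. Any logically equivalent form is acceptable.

φ=1 on 2 inputs: (0,0,0), (1,1,0). Reading each as a conjunction of literals (¬x1·¬x2·¬x3, x1·x2·¬x3) and taking the OR gives the canonical DNF.

φ(x1, x2, x3) = ((x1' · x2') · x3') + ((x1 · x2) · x3')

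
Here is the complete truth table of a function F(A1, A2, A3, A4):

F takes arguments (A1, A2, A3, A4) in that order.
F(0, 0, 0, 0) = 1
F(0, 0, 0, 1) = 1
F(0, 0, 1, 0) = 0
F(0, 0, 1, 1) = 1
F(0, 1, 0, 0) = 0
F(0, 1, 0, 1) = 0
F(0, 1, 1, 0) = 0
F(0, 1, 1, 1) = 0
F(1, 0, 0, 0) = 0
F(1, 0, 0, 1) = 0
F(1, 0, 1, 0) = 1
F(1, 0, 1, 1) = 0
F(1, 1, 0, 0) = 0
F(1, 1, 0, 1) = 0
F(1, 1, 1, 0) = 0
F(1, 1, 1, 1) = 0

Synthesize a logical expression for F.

Collect the rows where F=1 — (0,0,0,0), (0,0,0,1), (0,0,1,1), (1,0,1,0) — and write one minterm per row: ¬A1·¬A2·¬A3·¬A4, ¬A1·¬A2·¬A3·A4, ¬A1·¬A2·A3·A4, A1·¬A2·A3·¬A4. Their union (logical OR) reproduces the table exactly.

F(A1, A2, A3, A4) = (((((not A1 and not A2) and not A3) and not A4) or (((not A1 and not A2) and not A3) and A4)) or (((not A1 and not A2) and A3) and A4)) or (((A1 and not A2) and A3) and not A4)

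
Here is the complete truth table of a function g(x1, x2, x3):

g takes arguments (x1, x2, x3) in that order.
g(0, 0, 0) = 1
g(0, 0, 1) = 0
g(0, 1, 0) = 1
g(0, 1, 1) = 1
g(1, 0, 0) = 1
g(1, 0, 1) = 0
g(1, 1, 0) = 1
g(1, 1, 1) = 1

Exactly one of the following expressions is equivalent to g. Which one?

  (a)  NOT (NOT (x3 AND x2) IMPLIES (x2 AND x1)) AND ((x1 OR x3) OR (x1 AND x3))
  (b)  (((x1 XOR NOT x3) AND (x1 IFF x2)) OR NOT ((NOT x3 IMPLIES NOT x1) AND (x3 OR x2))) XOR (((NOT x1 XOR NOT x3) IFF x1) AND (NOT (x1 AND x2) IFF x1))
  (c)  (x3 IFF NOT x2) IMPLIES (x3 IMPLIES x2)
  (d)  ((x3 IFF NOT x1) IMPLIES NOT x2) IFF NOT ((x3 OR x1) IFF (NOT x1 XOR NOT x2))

(a) disagrees with g on (0,0,0) (formula → 0, table → 1); rule it out.
(b) disagrees with g on (0,1,0) (formula → 0, table → 1); rule it out.
(d) disagrees with g on (0,0,0) (formula → 0, table → 1); rule it out.
That leaves (c). Evaluating it on every row reproduces the table of g exactly.

c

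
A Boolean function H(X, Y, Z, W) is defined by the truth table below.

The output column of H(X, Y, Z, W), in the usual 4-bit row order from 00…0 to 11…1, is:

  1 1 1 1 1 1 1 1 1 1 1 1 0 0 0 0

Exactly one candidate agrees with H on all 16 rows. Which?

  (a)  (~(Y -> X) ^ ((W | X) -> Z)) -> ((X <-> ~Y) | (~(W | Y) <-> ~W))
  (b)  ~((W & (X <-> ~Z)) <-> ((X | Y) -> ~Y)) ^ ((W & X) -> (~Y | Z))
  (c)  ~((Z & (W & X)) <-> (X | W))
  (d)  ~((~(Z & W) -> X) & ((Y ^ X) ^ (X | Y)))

d

(a) fails at (1,1,0,0): the formula yields 1, H is 0.
(b) fails at (0,0,0,0): the formula yields 0, H is 1.
(c) fails at (0,0,0,0): the formula yields 0, H is 1.
(d) is the remaining candidate, and it agrees with H on all 16 inputs.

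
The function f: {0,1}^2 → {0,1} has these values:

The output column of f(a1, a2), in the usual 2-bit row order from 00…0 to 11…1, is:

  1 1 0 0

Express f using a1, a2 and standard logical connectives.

The output is the negation of a1.

f(a1, a2) = not a1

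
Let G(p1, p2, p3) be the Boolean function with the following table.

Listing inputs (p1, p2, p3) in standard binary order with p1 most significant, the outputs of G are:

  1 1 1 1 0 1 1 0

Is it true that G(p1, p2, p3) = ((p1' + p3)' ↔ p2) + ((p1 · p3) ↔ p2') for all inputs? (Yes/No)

Yes

Test each input against both G and the formula:
  p1=0, p2=0, p3=0: formula gives 1, G = 1 ✓
  p1=0, p2=0, p3=1: formula gives 1, G = 1 ✓
  p1=0, p2=1, p3=0: formula gives 1, G = 1 ✓
  p1=0, p2=1, p3=1: formula gives 1, G = 1 ✓
  p1=1, p2=0, p3=0: formula gives 0, G = 0 ✓
  …and likewise for the remaining 3 rows.
No disagreement on any input; they are logically equivalent.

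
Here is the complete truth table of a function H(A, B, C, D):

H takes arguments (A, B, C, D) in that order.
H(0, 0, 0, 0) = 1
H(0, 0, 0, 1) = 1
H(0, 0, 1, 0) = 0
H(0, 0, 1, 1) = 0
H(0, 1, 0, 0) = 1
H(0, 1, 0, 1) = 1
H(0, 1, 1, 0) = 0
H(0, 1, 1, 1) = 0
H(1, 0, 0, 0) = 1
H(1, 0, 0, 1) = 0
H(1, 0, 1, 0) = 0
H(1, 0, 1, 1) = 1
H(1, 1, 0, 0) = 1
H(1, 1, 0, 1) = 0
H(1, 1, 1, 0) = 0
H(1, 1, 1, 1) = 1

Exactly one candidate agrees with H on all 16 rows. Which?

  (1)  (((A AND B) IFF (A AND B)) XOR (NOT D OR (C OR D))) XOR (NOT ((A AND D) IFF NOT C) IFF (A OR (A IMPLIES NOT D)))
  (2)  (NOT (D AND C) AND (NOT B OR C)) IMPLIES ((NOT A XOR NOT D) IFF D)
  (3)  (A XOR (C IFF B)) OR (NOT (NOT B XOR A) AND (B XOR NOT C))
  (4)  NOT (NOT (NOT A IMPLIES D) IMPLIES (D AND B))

(2) fails at (0,0,1,0): the formula yields 1, H is 0.
(3) fails at (0,1,0,0): the formula yields 0, H is 1.
(4) fails at (0,0,0,1): the formula yields 0, H is 1.
(1) is the remaining candidate, and it agrees with H on all 16 inputs.

1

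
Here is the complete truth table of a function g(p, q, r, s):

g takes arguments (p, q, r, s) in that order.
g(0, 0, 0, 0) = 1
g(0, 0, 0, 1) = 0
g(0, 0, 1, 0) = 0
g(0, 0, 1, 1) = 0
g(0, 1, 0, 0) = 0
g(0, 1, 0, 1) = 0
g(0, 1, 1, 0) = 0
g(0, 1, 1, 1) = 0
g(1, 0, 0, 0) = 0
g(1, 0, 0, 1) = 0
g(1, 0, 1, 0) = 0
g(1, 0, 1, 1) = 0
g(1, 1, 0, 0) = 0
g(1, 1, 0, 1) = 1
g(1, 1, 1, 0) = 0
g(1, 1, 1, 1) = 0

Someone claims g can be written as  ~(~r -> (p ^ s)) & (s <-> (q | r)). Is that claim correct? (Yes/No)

Yes

Check the formula against g row by row:
  p=0, q=0, r=0, s=0: formula gives 1, g = 1 ✓
  p=0, q=0, r=0, s=1: formula gives 0, g = 0 ✓
  p=0, q=0, r=1, s=0: formula gives 0, g = 0 ✓
  p=0, q=0, r=1, s=1: formula gives 0, g = 0 ✓
  …and likewise for the remaining 12 rows.
No disagreement on any input; they are logically equivalent.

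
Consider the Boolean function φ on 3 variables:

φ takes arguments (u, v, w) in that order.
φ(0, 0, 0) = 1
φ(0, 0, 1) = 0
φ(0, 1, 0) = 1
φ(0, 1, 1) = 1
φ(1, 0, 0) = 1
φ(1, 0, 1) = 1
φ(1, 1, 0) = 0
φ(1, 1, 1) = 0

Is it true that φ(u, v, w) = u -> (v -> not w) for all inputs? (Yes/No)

No

Test each input against both φ and the formula:
  u=0, v=0, w=0: formula gives 1, φ = 1 ✓
  u=0, v=0, w=1: formula gives 1, but φ = 0 ✗
A single disagreement suffices: at (0,0,1) they differ, so the formula does not compute φ.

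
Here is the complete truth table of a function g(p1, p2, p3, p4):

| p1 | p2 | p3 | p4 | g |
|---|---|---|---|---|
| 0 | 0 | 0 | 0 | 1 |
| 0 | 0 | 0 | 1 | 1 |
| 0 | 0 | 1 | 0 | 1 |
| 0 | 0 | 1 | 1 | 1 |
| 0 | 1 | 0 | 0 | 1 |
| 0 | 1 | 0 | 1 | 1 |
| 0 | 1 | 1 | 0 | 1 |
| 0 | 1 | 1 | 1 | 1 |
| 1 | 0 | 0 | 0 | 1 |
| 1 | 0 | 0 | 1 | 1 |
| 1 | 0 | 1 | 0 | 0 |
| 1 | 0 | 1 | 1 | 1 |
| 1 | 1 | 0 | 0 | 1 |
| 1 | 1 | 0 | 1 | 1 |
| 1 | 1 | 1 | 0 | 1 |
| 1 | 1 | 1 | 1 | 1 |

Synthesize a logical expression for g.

g(p1, p2, p3, p4) = not (((p1 and not p2) and p3) and not p4)

Only row (1,0,1,0) gives 0. So g is 1 everywhere except there — the complement of the minterm p1·¬p2·p3·¬p4.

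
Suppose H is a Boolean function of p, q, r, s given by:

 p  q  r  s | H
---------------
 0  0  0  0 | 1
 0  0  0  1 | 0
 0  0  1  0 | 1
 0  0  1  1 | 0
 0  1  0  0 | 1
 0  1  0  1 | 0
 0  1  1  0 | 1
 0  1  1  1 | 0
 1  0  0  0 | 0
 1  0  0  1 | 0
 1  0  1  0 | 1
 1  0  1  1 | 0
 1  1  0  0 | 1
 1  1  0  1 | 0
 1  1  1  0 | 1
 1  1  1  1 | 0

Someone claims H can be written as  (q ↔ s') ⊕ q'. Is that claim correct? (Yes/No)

Check the formula against H row by row:
  p=0, q=0, r=0, s=0: formula gives 1, H = 1 ✓
  p=0, q=0, r=0, s=1: formula gives 0, H = 0 ✓
  p=0, q=0, r=1, s=0: formula gives 1, H = 1 ✓
  p=0, q=0, r=1, s=1: formula gives 0, H = 0 ✓
  …
  p=1, q=0, r=0, s=0: formula gives 1, but H = 0 ✗
A single disagreement suffices: at (1,0,0,0) they differ, so the formula does not compute H.

No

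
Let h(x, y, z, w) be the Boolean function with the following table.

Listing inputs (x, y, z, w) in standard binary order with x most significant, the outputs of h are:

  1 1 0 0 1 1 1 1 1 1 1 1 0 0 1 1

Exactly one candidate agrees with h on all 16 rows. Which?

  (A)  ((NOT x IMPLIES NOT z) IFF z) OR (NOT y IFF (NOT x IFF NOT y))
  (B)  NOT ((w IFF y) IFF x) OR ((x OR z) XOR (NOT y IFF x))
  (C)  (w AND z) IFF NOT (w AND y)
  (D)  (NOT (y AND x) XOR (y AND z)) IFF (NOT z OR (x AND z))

(A): at (0,0,1,0) it gives 1, but h = 0 — eliminated.
(B): at (0,0,0,1) it gives 0, but h = 1 — eliminated.
(C): at (0,0,0,0) it gives 0, but h = 1 — eliminated.
That leaves (D). Evaluating it on every row reproduces the table of h exactly.

D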